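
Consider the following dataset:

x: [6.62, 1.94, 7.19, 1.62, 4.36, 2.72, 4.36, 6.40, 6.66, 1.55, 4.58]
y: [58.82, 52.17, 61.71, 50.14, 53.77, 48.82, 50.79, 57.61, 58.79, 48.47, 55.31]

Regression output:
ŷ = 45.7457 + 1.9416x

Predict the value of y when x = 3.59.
ŷ = 52.7160

To predict y for x = 3.59, substitute into the regression equation:

ŷ = 45.7457 + 1.9416 × 3.59
ŷ = 45.7457 + 6.9703
ŷ = 52.7160

This is the fitted mean response at that x — an individual observation would come with a wider prediction interval.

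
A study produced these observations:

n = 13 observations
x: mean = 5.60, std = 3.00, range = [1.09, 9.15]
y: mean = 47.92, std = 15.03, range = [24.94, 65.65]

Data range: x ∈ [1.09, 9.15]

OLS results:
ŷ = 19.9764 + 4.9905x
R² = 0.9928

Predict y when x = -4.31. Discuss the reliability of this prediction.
The equation gives ŷ = -1.5327; however x = -4.31 is 5.40 units below the observed range, so this extrapolated value should not be trusted.

Prediction calculation:
ŷ = 19.9764 + 4.9905 × (-4.31)
ŷ = -1.5327

Reliability:
- Data range: x ∈ [1.09, 9.15]
- Prediction point: x = -4.31 is 5.40 units below the observed range → this is EXTRAPOLATION, not interpolation

Why that matters here:
- The standard error of prediction grows with (x − x̄)², and x = -4.31 is far from x̄ = 5.60
- Real relationships often flatten, saturate, or turn nonlinear at extremes
- R² describes fit only over the sampled x values; it says nothing about behaviour beyond them

Report the number if required, but flag clearly that it is an extrapolation.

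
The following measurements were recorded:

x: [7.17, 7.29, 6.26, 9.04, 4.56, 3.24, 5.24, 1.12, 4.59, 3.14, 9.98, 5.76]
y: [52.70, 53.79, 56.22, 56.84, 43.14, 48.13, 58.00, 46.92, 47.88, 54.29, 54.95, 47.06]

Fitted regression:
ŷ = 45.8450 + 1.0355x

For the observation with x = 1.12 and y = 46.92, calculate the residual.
Residual = -0.0848

The residual is the difference between the actual value and the predicted value:

Residual = y - ŷ

Step 1: Calculate predicted value
ŷ = 45.8450 + 1.0355 × 1.12
ŷ = 47.0048

Step 2: Calculate residual
Residual = 46.92 - 47.0048
Residual = -0.0848

Sign check: y < ŷ, so the point is below the line and the fit overestimates here.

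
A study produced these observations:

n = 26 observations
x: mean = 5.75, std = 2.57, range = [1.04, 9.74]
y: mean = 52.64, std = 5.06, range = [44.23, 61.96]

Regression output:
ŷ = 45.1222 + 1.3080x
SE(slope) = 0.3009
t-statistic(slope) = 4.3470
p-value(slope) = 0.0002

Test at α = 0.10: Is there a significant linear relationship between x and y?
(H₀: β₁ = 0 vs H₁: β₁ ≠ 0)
Reject H₀: p-value = 0.0002 < α = 0.10. The linear relationship is significant at the 10% level.

Hypothesis test for the slope coefficient:

H₀: β₁ = 0 (no linear relationship)
H₁: β₁ ≠ 0 (linear relationship exists)

Test statistic: t = β̂₁ / SE(β̂₁) = 1.3080 / 0.3009 = 4.3470

p = 0.0002: how often a slope estimate this far from 0 (in SE units) would arise by chance if β₁ were truly 0.

Decision rule: reject H₀ if p-value < α.
p-value = 0.0002 < α = 0.10 → reject H₀.

There is sufficient evidence at the 10% significance level to conclude that a linear relationship exists between x and y.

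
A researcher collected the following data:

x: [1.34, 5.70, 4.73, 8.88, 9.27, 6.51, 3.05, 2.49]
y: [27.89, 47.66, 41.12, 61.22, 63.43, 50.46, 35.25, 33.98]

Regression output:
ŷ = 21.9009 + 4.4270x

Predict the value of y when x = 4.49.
ŷ = 41.7781

To predict y for x = 4.49, substitute into the regression equation:

ŷ = 21.9009 + 4.4270 × 4.49
ŷ = 21.9009 + 19.8772
ŷ = 41.7781

This is the fitted mean response at that x — an individual observation would come with a wider prediction interval.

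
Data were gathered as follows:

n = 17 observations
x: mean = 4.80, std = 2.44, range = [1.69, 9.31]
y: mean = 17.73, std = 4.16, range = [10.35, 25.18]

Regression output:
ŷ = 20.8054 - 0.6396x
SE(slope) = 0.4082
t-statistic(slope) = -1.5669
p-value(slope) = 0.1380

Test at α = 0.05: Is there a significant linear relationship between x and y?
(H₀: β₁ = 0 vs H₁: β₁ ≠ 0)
Fail to reject H₀: p-value = 0.1380 ≥ α = 0.05. The linear relationship is not significant at the 5% level.

Hypothesis test for the slope coefficient:

H₀: β₁ = 0 (no linear relationship)
H₁: β₁ ≠ 0 (linear relationship exists)

Test statistic: t = β̂₁ / SE(β̂₁) = -0.6396 / 0.4082 = -1.5669

With df = 15, the two-sided p-value for |t| = 1.5669 is 0.1380.

Decision rule: reject H₀ if p-value < α.
p-value = 0.1380 ≥ α = 0.05 → fail to reject H₀.

There is not sufficient evidence at the 5% significance level to conclude that a linear relationship exists between x and y.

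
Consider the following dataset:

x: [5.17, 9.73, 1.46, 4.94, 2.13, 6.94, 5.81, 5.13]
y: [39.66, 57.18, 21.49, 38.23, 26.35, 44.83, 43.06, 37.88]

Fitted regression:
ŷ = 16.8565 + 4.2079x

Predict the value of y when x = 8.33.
ŷ = 51.9083

To predict y for x = 8.33, substitute into the regression equation:

ŷ = 16.8565 + 4.2079 × 8.33
ŷ = 16.8565 + 35.0518
ŷ = 51.9083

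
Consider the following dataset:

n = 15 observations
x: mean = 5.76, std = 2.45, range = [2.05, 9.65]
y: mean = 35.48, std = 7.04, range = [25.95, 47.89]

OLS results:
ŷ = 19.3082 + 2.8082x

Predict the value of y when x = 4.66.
ŷ = 32.3944

To predict y for x = 4.66, substitute into the regression equation:

ŷ = 19.3082 + 2.8082 × 4.66
ŷ = 19.3082 + 13.0862
ŷ = 32.3944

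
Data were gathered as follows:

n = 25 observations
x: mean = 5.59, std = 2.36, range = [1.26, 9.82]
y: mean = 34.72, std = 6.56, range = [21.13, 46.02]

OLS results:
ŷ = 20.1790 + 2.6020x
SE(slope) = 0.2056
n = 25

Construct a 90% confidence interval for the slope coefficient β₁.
The 90% CI for β₁ is (2.2496, 2.9544)

Confidence interval for the slope:

The 90% CI for β₁ is: β̂₁ ± t*(α/2, n-2) × SE(β̂₁)

Step 1: Find critical t-value
- Confidence level = 0.9
- Degrees of freedom = n - 2 = 25 - 2 = 23
- t*(α/2, 23) = 1.7139

Step 2: Calculate margin of error
Margin = 1.7139 × 0.2056 = 0.3524

Step 3: Construct interval
CI = 2.6020 ± 0.3524
CI = (2.2496, 2.9544)

Interpretation: intervals built this way capture the true β₁ in 90% of repeated samples; here the plausible range for the per-unit effect of x on y is 2.2496 to 2.9544.
Both endpoints are positive, so the data support a genuinely positive slope at this confidence level.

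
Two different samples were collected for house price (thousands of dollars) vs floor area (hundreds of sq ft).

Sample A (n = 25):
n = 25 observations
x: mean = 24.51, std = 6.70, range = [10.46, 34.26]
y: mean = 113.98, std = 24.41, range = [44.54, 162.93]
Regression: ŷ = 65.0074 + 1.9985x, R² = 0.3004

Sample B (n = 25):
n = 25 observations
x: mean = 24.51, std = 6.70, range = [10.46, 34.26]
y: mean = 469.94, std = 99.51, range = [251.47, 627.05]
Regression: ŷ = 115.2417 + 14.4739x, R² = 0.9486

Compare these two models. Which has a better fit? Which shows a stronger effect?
Model B has the better fit (R² = 0.9486 vs 0.3004). Model B shows the stronger effect (|β₁| = 14.4739 vs 1.9985).

Model Comparison:

Which explains more variance? (R²)
- Model A: R² = 0.3004 → 30.04% of variance in house price explained
- Model B: R² = 0.9486 → 94.86% of variance in house price explained
- 0.9486 > 0.3004 → Model B has the better fit

Which has the larger per-hundred sq ft effect? (|β₁|)
- Model A: β₁ = 1.9985 → predicted house price rises 1.9985 thousand dollars per additional hundred sq ft of floor area
- Model B: β₁ = 14.4739 → predicted house price rises 14.4739 thousand dollars per additional hundred sq ft of floor area
- |1.9985| < |14.4739| → Model B shows the stronger marginal effect

Notes:
- R² measures how tightly points cluster around the line; β₁ measures how steep the line is — they answer different questions.
- A steeper slope doesn't make a better model if the scatter around the line is large.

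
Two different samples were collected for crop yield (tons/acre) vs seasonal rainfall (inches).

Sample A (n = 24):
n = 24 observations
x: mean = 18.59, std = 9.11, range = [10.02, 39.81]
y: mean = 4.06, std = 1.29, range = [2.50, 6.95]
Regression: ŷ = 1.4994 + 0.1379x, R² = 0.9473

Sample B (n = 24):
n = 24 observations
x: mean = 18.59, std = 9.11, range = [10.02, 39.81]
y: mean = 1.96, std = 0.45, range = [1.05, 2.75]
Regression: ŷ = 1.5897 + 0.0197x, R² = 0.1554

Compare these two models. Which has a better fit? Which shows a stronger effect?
Model A has the better fit (R² = 0.9473 vs 0.1554). Model A shows the stronger effect (|β₁| = 0.1379 vs 0.0197).

Model Comparison:

Fit — compare R²:
- Model A: R² = 0.9473 → 94.73% of variance in crop yield explained
- Model B: R² = 0.1554 → 15.54% of variance in crop yield explained
- 0.9473 > 0.1554 → Model A has the better fit

Effect size (slope magnitude):
- Model A: β₁ = 0.1379 → predicted crop yield rises 0.1379 tons/acre per additional inch of rainfall
- Model B: β₁ = 0.0197 → predicted crop yield rises 0.0197 tons/acre per additional inch of rainfall
- |0.1379| > |0.0197| → Model A shows the stronger marginal effect

Note: The two samples could reflect different populations, time periods, or measurement quality.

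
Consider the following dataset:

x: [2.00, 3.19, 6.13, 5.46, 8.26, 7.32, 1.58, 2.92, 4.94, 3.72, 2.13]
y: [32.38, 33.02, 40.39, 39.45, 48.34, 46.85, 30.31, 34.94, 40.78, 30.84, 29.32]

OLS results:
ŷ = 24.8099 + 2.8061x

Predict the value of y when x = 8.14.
ŷ = 47.6516

To predict y for x = 8.14, substitute into the regression equation:

ŷ = 24.8099 + 2.8061 × 8.14
ŷ = 24.8099 + 22.8417
ŷ = 47.6516

This is the fitted mean response at that x — an individual observation would come with a wider prediction interval.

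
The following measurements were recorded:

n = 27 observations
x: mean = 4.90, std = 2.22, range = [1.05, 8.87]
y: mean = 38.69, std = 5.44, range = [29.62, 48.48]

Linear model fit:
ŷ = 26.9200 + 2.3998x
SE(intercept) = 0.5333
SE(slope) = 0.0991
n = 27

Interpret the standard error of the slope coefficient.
SE(slope) = 0.0991 measures the uncertainty in the estimated slope. The coefficient is estimated precisely (SE/|β̂₁| = 4.1%).

SE(β̂₁) = 0.0991 says: if we drew many samples of n = 27 from the same population and refit each time, the fitted slopes would scatter with a standard deviation of roughly 0.0991 around the true β₁.

Relative precision:
- SE / |β̂₁| = 0.0991 / 2.3998 = 4.1%
- Rule of thumb (under 20%: precise; 20% to under 50%: moderately precise; 50% or more: imprecise) → precise

Link to interval estimation: a confidence interval for β₁ is β̂₁ ± t* × 0.0991, so SE sets the half-width per unit of t*.

What drives SE(β̂₁): larger n (here n = 27) → smaller SE; wider spread of x values → smaller SE.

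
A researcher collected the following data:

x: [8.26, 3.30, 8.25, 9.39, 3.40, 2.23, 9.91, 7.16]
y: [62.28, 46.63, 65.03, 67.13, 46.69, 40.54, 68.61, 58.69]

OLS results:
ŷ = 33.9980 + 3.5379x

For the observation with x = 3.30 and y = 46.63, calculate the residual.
Residual = 0.9569

The residual is the difference between the actual value and the predicted value:

Residual = y - ŷ

Step 1: Calculate predicted value
ŷ = 33.9980 + 3.5379 × 3.30
ŷ = 45.6731

Step 2: Calculate residual
Residual = 46.63 - 45.6731
Residual = 0.9569

Interpretation: the model underestimates the actual value by 0.9569 at this point (positive residual → observation lies above the fitted line).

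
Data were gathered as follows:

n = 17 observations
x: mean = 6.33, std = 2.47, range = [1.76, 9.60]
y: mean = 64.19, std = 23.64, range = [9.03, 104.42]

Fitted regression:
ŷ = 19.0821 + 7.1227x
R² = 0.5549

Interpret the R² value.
About 55.49% of the variability in y is accounted for by the regression on x (R² = 0.5549) — a moderate linear fit.

R² = 1 − SS_res/SS_tot compares the residual scatter to the total scatter of y about its mean.

Here R² = 0.5549:
- Explained: 55.49% of the variation in y
- Unexplained (residual): 100% − 55.49% = 44.51%
- Rule of thumb (below 0.3 weak; 0.3 to below 0.7 moderate; 0.7 and above strong) → moderate

Note: R² never decreases when predictors are added, so it should not be used alone to compare models of different size.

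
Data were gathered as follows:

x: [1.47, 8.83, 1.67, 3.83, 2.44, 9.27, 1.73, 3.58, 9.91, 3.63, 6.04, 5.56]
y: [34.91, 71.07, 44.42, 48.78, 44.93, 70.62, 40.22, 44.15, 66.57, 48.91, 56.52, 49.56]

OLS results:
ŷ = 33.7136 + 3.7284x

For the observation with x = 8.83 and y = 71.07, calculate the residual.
Residual = 4.4346

The residual is the difference between the actual value and the predicted value:

Residual = y - ŷ

Step 1: Calculate predicted value
ŷ = 33.7136 + 3.7284 × 8.83
ŷ = 66.6354

Step 2: Calculate residual
Residual = 71.07 - 66.6354
Residual = 4.4346

The residual is positive, so the observed y = 71.07 sits above the regression line (the line underestimates it by 4.4346).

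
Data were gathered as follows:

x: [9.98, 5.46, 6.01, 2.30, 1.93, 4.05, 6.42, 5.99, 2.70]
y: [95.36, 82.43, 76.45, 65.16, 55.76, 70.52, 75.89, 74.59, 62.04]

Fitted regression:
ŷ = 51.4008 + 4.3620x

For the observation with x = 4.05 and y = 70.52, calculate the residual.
Residual = 1.4531

The residual is the difference between the actual value and the predicted value:

Residual = y - ŷ

Step 1: Calculate predicted value
ŷ = 51.4008 + 4.3620 × 4.05
ŷ = 69.0669

Step 2: Calculate residual
Residual = 70.52 - 69.0669
Residual = 1.4531

The residual is positive, so the observed y = 70.52 sits above the regression line (the line underestimates it by 1.4531).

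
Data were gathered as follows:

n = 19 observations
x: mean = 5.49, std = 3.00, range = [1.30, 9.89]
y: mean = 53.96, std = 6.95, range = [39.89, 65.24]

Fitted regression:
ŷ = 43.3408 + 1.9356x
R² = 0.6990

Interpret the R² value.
R² = 0.6990 means 69.90% of the variation in y is explained by the linear relationship with x. This indicates a moderate fit.

The coefficient of determination R² is the fraction of the total variation in y that the fitted line accounts for.

Here R² = 0.6990:
- Explained: 69.90% of the variation in y
- Unexplained (residual): 100% − 69.90% = 30.10%
- Rule of thumb (below 0.3 weak; 0.3 to below 0.7 moderate; 0.7 and above strong) → moderate

Equivalently, for simple linear regression R² = r², so |r| = √0.6990 ≈ 0.8361.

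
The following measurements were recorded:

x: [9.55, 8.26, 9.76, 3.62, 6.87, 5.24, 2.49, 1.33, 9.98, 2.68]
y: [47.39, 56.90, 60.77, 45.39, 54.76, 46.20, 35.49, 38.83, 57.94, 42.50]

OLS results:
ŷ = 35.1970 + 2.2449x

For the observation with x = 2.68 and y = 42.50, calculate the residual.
Residual = 1.2867

The residual is the difference between the actual value and the predicted value:

Residual = y - ŷ

Step 1: Calculate predicted value
ŷ = 35.1970 + 2.2449 × 2.68
ŷ = 41.2133

Step 2: Calculate residual
Residual = 42.50 - 41.2133
Residual = 1.2867

Sign check: y > ŷ, so the point is above the line and the fit underestimates here.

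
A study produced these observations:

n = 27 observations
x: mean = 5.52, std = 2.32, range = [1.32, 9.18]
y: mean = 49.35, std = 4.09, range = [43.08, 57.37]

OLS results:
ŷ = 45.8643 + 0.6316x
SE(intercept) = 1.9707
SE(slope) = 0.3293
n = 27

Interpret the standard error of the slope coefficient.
SE(slope) = 0.3293 measures the uncertainty in the estimated slope. The coefficient is estimated imprecisely (SE/|β̂₁| = 52.1%).

SE(β̂₁) = s / √Sxx, where s is the residual standard deviation and Sxx = Σ(x − x̄)². It is the yardstick for how far β̂₁ = 0.6316 could plausibly be from the true slope.

Relative precision:
- SE / |β̂₁| = 0.3293 / 0.6316 = 52.1%
- Rule of thumb (under 20%: precise; 20% to under 50%: moderately precise; 50% or more: imprecise) → imprecise

Rough 95% range (±2 SE): 0.6316 ± 0.6586 → (-0.0270, 1.2902).

What drives SE(β̂₁): larger n (here n = 27) → smaller SE.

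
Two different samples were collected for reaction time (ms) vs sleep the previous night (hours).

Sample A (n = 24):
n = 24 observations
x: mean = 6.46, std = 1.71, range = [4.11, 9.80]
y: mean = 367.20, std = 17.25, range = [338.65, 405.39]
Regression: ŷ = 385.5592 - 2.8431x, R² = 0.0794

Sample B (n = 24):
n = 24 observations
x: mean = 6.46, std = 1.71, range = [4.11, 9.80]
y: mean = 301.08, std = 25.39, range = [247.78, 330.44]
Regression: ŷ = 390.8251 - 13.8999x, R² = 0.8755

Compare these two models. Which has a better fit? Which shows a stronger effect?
Model B has the better fit (R² = 0.8755 vs 0.0794). Model B shows the stronger effect (|β₁| = 13.8999 vs 2.8431).

Model Comparison:

Goodness of fit (R²):
- Model A: R² = 0.0794 → 7.94% of variance in reaction time explained
- Model B: R² = 0.8755 → 87.55% of variance in reaction time explained
- 0.8755 > 0.0794 → Model B has the better fit

Effect size (slope magnitude):
- Model A: β₁ = -2.8431 → predicted reaction time falls 2.8431 ms per additional hour of sleep
- Model B: β₁ = -13.8999 → predicted reaction time falls 13.8999 ms per additional hour of sleep
- |-2.8431| < |-13.8999| → Model B shows the stronger marginal effect

Note: R² measures how tightly points cluster around the line; β₁ measures how steep the line is — they answer different questions.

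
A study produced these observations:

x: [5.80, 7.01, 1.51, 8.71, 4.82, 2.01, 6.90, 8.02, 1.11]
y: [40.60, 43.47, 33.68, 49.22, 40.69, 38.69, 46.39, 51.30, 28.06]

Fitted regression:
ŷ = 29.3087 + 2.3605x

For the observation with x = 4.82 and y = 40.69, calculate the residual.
Residual = 0.0037

The residual is the difference between the actual value and the predicted value:

Residual = y - ŷ

Step 1: Calculate predicted value
ŷ = 29.3087 + 2.3605 × 4.82
ŷ = 40.6863

Step 2: Calculate residual
Residual = 40.69 - 40.6863
Residual = 0.0037

Interpretation: the model underestimates the actual value by 0.0037 at this point (positive residual → observation lies above the fitted line).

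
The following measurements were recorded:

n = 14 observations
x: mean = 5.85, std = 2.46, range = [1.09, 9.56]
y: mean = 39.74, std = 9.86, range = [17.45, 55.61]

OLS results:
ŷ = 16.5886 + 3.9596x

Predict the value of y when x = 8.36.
ŷ = 49.6909

To predict y for x = 8.36, substitute into the regression equation:

ŷ = 16.5886 + 3.9596 × 8.36
ŷ = 16.5886 + 33.1023
ŷ = 49.6909

This is the fitted mean response at that x — an individual observation would come with a wider prediction interval.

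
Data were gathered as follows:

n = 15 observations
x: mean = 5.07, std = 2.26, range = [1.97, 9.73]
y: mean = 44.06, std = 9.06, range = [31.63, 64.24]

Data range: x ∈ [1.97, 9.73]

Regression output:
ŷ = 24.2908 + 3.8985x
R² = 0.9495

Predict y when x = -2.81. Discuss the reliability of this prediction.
ŷ = 13.3360 (extrapolation — x = -2.81 lies outside [1.97, 9.73], so reliability is low).

Prediction calculation:
ŷ = 24.2908 + 3.8985 × (-2.81)
ŷ = 13.3360

Reliability:
- Data range: x ∈ [1.97, 9.73]
- Prediction point: x = -2.81 is 4.78 units below the observed range → this is EXTRAPOLATION, not interpolation

Why that matters here:
- There are no observations near this x to validate the fitted line there
- Real relationships often flatten, saturate, or turn nonlinear at extremes
- R² describes fit only over the sampled x values; it says nothing about behaviour beyond them

A defensible statement: 'if the linear trend continued to x = -2.81, y would be about 13.3360' — the premise is untested.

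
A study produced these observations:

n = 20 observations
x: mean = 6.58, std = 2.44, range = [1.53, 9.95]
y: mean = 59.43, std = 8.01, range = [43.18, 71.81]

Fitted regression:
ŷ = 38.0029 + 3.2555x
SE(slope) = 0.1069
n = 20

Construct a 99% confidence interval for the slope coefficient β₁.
The 99% CI for β₁ is (2.9478, 3.5632)

Confidence interval for the slope:

The 99% CI for β₁ is: β̂₁ ± t*(α/2, n-2) × SE(β̂₁)

Step 1: Find critical t-value
- Confidence level = 0.99
- Degrees of freedom = n - 2 = 20 - 2 = 18
- t*(α/2, 18) = 2.8784

Step 2: Calculate margin of error
Margin = 2.8784 × 0.1069 = 0.3077

Step 3: Construct interval
CI = 3.2555 ± 0.3077
CI = (2.9478, 3.5632)

Interpretation: each one-unit increase in x is associated with a change in mean y of between 2.9478 and 3.5632, with 99% confidence.
The interval does not include 0, suggesting a significant linear relationship.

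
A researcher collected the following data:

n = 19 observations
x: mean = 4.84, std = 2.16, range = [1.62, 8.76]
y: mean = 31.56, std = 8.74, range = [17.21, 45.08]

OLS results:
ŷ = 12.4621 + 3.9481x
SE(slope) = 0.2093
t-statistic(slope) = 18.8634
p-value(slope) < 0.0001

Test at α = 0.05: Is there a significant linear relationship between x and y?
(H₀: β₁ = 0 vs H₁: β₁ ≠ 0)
Since p-value < 0.0001 < α = 0.05, reject H₀ — the slope is significantly different from 0.

Hypothesis test for the slope coefficient:

H₀: β₁ = 0 (no linear relationship)
H₁: β₁ ≠ 0 (linear relationship exists)

Test statistic: t = β̂₁ / SE(β̂₁) = 3.9481 / 0.2093 = 18.8634

p < 0.0001: how often a slope estimate this far from 0 (in SE units) would arise by chance if β₁ were truly 0.

Decision rule: reject H₀ if p-value < α.
p-value < 0.0001 < α = 0.05 → reject H₀.

Conclusion: the linear association between x and y is significant at the 5% level.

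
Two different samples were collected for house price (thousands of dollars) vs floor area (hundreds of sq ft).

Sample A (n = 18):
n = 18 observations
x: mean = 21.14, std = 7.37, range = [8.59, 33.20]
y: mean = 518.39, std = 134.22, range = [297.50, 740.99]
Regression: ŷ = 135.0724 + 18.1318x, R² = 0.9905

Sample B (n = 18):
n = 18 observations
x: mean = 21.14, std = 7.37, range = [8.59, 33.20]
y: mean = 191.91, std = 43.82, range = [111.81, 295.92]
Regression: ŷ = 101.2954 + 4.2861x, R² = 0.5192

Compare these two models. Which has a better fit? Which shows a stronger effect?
Model A has the better fit (R² = 0.9905 vs 0.5192). Model A shows the stronger effect (|β₁| = 18.1318 vs 4.2861).

Model Comparison:

Fit — compare R²:
- Model A: R² = 0.9905 → 99.05% of variance in house price explained
- Model B: R² = 0.5192 → 51.92% of variance in house price explained
- 0.9905 > 0.5192 → Model A has the better fit

Strength of effect — compare |β₁|:
- Model A: β₁ = 18.1318 → predicted house price rises 18.1318 thousand dollars per additional hundred sq ft of floor area
- Model B: β₁ = 4.2861 → predicted house price rises 4.2861 thousand dollars per additional hundred sq ft of floor area
- |18.1318| > |4.2861| → Model A shows the stronger marginal effect

Note: R² measures how tightly points cluster around the line; β₁ measures how steep the line is — they answer different questions.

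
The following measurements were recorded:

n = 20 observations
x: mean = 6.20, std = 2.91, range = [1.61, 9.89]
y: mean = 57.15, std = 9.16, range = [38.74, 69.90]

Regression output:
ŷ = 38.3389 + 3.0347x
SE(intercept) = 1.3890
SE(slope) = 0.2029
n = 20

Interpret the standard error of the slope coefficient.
SE(slope) = 0.2029 measures the uncertainty in the estimated slope. The coefficient is estimated precisely (SE/|β̂₁| = 6.7%).

What SE measures:
- The standard error quantifies the sampling variability of the coefficient estimate
- It is the estimated standard deviation of β̂₁ across hypothetical repeated samples of the same size
- Smaller SE → more precise estimate

Relative precision:
- SE / |β̂₁| = 0.2029 / 3.0347 = 6.7%
- Rule of thumb (under 20%: precise; 20% to under 50%: moderately precise; 50% or more: imprecise) → precise

Link to interval estimation: a confidence interval for β₁ is β̂₁ ± t* × 0.2029, so SE sets the half-width per unit of t*.

What drives SE(β̂₁): more residual scatter → larger SE.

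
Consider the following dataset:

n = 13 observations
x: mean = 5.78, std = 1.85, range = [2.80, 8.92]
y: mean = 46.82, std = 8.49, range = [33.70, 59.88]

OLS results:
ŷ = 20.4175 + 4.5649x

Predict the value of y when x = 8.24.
ŷ = 58.0323

Plug x = 8.24 into the fitted line:

ŷ = 20.4175 + 4.5649 × 8.24
ŷ = 20.4175 + 37.6148
ŷ = 58.0323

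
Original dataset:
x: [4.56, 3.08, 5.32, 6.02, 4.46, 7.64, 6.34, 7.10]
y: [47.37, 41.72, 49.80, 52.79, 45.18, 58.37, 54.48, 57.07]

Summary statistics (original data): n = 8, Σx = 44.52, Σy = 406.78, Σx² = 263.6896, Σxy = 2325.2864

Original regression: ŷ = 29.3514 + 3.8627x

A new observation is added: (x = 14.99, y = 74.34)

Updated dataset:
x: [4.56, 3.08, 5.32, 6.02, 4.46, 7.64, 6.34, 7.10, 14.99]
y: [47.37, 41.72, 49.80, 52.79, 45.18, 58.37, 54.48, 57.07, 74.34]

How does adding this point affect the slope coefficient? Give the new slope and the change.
Adding the point moves β₁ from 3.8627 to 2.7227, i.e. it decreases by 1.1400 (-29.5%).

x = 14.99 lies well outside the original x-range [3.08, 7.64] (x̄ ≈ 5.57), so this observation has high leverage and can move the slope substantially.

Step 1: Update the sums with the new point (n goes from 8 to 9)
Σx  = 44.52 + 14.99 = 59.51
Σy  = 406.78 + 74.34 = 481.12
Σx² = 263.6896 + 14.99² = 263.6896 + 224.7001 = 488.3897
Σxy = 2325.2864 + 14.99×74.34 = 2325.2864 + 1114.3566 = 3439.6430

Step 2: Recompute the slope with b₁ = (nΣxy − ΣxΣy) / (nΣx² − (Σx)²)
Numerator   = 9×3439.6430 − 59.51×481.12 = 30956.7870 − 28631.4512 = 2325.3358
Denominator = 9×488.3897 − 59.51² = 4395.5073 − 3541.4401 = 854.0672
b₁(new) = 2325.3358 / 854.0672 = 2.7227

(Same formula on the original sums: (8×2325.2864 − 44.52×406.78) / (8×263.6896 − 44.52²) = 492.4456 / 127.4864 = 3.8627, matching the given fit.)

Step 3: Change in slope
Δβ₁ = 2.7227 − 3.8627 = -1.1400
Relative change = -1.1400 / 3.8627 × 100% = -29.5%
→ the slope decreases when the point is added.

A high-leverage point only changes the slope if it is off the original line; here y = 74.34 is below the original trend, so the slope decreases.
In practice: check such a point for data-entry or measurement error; refit with and without it and report both if conclusions differ.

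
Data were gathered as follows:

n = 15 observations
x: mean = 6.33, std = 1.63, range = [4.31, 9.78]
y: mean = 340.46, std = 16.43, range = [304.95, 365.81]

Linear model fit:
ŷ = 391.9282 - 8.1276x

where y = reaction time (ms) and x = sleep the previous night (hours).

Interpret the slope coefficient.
For each additional hour of sleep, predicted reaction time decreases by approximately 8.1276 ms.

The slope β₁ = -8.1276 gives the rate at which the fitted reaction time changes with sleep.

Interpretation:
- Sleep up by 1 hour → predicted reaction time decreases by 8.1276 ms
- The effect is assumed constant over the observed range of x (linearity)

(β₀ = 391.9282 is the fitted value at x = 0 and is not part of the slope interpretation.)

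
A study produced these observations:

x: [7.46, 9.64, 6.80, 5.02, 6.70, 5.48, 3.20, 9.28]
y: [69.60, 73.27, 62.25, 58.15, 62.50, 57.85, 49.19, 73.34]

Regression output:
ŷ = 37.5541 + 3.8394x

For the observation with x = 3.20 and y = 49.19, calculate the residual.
Residual = -0.6502

The residual is the difference between the actual value and the predicted value:

Residual = y - ŷ

Step 1: Calculate predicted value
ŷ = 37.5541 + 3.8394 × 3.20
ŷ = 49.8402

Step 2: Calculate residual
Residual = 49.19 - 49.8402
Residual = -0.6502

Sign check: y < ŷ, so the point is below the line and the fit overestimates here.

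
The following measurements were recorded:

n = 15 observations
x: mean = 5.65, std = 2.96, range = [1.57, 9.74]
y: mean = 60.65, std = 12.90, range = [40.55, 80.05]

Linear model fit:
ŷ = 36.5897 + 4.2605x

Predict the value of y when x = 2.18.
ŷ = 45.8776

x = 2.18 lies inside the observed range [1.57, 9.74], so the fitted equation applies directly:

ŷ = 36.5897 + 4.2605 × 2.18
ŷ = 36.5897 + 9.2879
ŷ = 45.8776

This is a point prediction; actual observations scatter around it by roughly the residual standard deviation.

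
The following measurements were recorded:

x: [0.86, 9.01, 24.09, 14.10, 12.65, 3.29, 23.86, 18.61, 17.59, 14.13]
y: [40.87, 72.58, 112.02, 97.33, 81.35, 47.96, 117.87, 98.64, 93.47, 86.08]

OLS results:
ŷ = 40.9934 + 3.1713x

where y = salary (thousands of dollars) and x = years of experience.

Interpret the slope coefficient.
On average, salary is about 3.1713 thousand dollars higher for every extra year of experience.

The slope coefficient β₁ = 3.1713 represents the marginal effect of experience on salary.

Interpretation:
- Experience up by 1 year → predicted salary increases by 3.1713 thousand dollars
- The effect is assumed constant over the observed range of x (linearity)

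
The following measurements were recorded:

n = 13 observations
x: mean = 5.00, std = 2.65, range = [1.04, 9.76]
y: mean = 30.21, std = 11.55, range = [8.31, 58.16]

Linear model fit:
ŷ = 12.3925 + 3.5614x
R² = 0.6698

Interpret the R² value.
About 66.98% of the variability in y is accounted for by the regression on x (R² = 0.6698) — a moderate linear fit.

R² = 1 − SS_res/SS_tot compares the residual scatter to the total scatter of y about its mean.

Here R² = 0.6698:
- Explained: 66.98% of the variation in y
- Unexplained (residual): 100% − 66.98% = 33.02%
- Rule of thumb (below 0.3 weak; 0.3 to below 0.7 moderate; 0.7 and above strong) → moderate

Calculation: R² = 1 − (SS_res / SS_tot), where SS_res is the sum of squared residuals and SS_tot the total sum of squares.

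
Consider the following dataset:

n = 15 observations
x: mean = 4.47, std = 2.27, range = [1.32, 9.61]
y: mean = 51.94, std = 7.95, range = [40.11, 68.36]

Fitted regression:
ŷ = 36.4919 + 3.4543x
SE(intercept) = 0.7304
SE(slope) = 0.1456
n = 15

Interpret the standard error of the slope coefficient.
SE(slope) = 0.1456 measures the uncertainty in the estimated slope. The coefficient is estimated precisely (SE/|β̂₁| = 4.2%).

SE(β̂₁) = 0.1456 says: if we drew many samples of n = 15 from the same population and refit each time, the fitted slopes would scatter with a standard deviation of roughly 0.1456 around the true β₁.

Relative precision:
- SE / |β̂₁| = 0.1456 / 3.4543 = 4.2%
- Rule of thumb (under 20%: precise; 20% to under 50%: moderately precise; 50% or more: imprecise) → precise

Rough 95% range (±2 SE): 3.4543 ± 0.2912 → (3.1631, 3.7455).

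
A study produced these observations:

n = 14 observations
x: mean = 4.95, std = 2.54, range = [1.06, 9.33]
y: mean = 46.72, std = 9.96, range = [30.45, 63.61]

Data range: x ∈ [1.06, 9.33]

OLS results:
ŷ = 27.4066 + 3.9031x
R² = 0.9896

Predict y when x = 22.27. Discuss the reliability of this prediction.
The equation gives ŷ = 114.3286; however x = 22.27 is 12.94 units above the observed range, so this extrapolated value should not be trusted.

Prediction calculation:
ŷ = 27.4066 + 3.9031 × 22.27
ŷ = 114.3286

Reliability:
- Data range: x ∈ [1.06, 9.33]
- Prediction point: x = 22.27 is 12.94 units above the observed range → this is EXTRAPOLATION, not interpolation

Why that matters here:
- Real relationships often flatten, saturate, or turn nonlinear at extremes
- The standard error of prediction grows with (x − x̄)², and x = 22.27 is far from x̄ = 4.95

Report the number if required, but flag clearly that it is an extrapolation.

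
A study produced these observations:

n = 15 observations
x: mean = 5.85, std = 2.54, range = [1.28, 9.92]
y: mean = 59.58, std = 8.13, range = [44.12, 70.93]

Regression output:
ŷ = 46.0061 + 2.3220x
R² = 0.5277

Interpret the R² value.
R² = 0.5277 means 52.77% of the variation in y is explained by the linear relationship with x. This indicates a moderate fit.

The coefficient of determination R² is the fraction of the total variation in y that the fitted line accounts for.

Here R² = 0.5277:
- Explained: 52.77% of the variation in y
- Unexplained (residual): 100% − 52.77% = 47.23%
- Rule of thumb (below 0.3 weak; 0.3 to below 0.7 moderate; 0.7 and above strong) → moderate

Equivalently, for simple linear regression R² = r², so |r| = √0.5277 ≈ 0.7264.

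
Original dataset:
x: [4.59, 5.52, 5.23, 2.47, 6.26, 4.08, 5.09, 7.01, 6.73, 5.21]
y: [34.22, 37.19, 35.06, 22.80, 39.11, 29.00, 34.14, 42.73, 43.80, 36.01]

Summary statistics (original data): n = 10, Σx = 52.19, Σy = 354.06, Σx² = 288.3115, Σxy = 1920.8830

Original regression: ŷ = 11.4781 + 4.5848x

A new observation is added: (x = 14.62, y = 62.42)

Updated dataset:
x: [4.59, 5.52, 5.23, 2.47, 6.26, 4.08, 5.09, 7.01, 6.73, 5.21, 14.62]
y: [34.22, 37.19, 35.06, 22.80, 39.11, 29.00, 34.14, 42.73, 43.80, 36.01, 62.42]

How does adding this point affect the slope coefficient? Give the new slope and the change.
The slope changes from 4.5848 to 3.1567 (change of -1.4281, or -31.1%).

The new point has HIGH LEVERAGE: x = 14.62 is far from the original mean x̄ = 52.19/10 ≈ 5.22 (original range [2.47, 7.01]).

Step 1: Update the sums with the new point (n goes from 10 to 11)
Σx  = 52.19 + 14.62 = 66.81
Σy  = 354.06 + 62.42 = 416.48
Σx² = 288.3115 + 14.62² = 288.3115 + 213.7444 = 502.0559
Σxy = 1920.8830 + 14.62×62.42 = 1920.8830 + 912.5804 = 2833.4634

Step 2: Recompute the slope with b₁ = (nΣxy − ΣxΣy) / (nΣx² − (Σx)²)
Numerator   = 11×2833.4634 − 66.81×416.48 = 31168.0974 − 27825.0288 = 3343.0686
Denominator = 11×502.0559 − 66.81² = 5522.6149 − 4463.5761 = 1059.0388
b₁(new) = 3343.0686 / 1059.0388 = 3.1567

(Same formula on the original sums: (10×1920.8830 − 52.19×354.06) / (10×288.3115 − 52.19²) = 730.4386 / 159.3189 = 4.5848, matching the given fit.)

Step 3: Change in slope
Δβ₁ = 3.1567 − 4.5848 = -1.4281
Relative change = -1.4281 / 4.5848 × 100% = -31.1%
→ the slope decreases when the point is added.

A high-leverage point only changes the slope if it is off the original line; here y = 62.42 is below the original trend, so the slope decreases.
In practice: refit with and without it and report both if conclusions differ; investigate whether it comes from the same population as the rest of the sample.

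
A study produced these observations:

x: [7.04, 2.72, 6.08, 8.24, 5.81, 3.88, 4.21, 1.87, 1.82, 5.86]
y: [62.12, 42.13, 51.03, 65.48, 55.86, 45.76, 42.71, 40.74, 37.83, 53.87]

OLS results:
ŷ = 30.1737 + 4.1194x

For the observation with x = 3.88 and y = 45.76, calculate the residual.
Residual = -0.3970

The residual is the difference between the actual value and the predicted value:

Residual = y - ŷ

Step 1: Calculate predicted value
ŷ = 30.1737 + 4.1194 × 3.88
ŷ = 46.1570

Step 2: Calculate residual
Residual = 45.76 - 46.1570
Residual = -0.3970

Sign check: y < ŷ, so the point is below the line and the fit overestimates here.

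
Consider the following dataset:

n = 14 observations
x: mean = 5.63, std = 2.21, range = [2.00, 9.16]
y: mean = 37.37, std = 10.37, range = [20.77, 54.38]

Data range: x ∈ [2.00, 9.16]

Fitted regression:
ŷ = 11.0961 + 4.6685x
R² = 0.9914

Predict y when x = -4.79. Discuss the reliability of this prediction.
ŷ = -11.2660, but this is extrapolation (below the data range [2.00, 9.16]) and may be unreliable.

Prediction calculation:
ŷ = 11.0961 + 4.6685 × (-4.79)
ŷ = -11.2660

Reliability:
- Data range: x ∈ [2.00, 9.16]
- Prediction point: x = -4.79 is 6.79 units below the observed range → this is EXTRAPOLATION, not interpolation

Why that matters here:
- The standard error of prediction grows with (x − x̄)², and x = -4.79 is far from x̄ = 5.63
- There are no observations near this x to validate the fitted line there
- The linear relationship may not hold outside the observed range

The R² = 0.9914 only validates the fit within [2.00, 9.16]; treat ŷ = -11.2660 with caution.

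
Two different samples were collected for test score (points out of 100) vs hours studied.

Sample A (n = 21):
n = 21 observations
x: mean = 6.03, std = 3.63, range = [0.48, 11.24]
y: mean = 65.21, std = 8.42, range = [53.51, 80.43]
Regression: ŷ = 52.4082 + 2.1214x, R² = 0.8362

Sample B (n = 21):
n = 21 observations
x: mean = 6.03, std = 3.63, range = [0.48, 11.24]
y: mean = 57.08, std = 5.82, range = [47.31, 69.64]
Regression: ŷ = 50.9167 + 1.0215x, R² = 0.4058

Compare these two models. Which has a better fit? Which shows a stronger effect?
Model A has the better fit (R² = 0.8362 vs 0.4058). Model A shows the stronger effect (|β₁| = 2.1214 vs 1.0215).

Model Comparison:

Fit — compare R²:
- Model A: R² = 0.8362 → 83.62% of variance in test score explained
- Model B: R² = 0.4058 → 40.58% of variance in test score explained
- 0.8362 > 0.4058 → Model A has the better fit

Effect size (slope magnitude):
- Model A: β₁ = 2.1214 → predicted test score rises 2.1214 points per additional hour of study time
- Model B: β₁ = 1.0215 → predicted test score rises 1.0215 points per additional hour of study time
- |2.1214| > |1.0215| → Model A shows the stronger marginal effect

Notes:
- A better fit (higher R²) doesn't necessarily mean a more important relationship.
- The two samples could reflect different populations, time periods, or measurement quality.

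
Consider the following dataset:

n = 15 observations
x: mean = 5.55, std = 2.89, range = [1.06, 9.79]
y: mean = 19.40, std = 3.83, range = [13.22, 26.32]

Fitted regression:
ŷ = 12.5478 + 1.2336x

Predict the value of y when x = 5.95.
ŷ = 19.8877

Plug x = 5.95 into the fitted line:

ŷ = 12.5478 + 1.2336 × 5.95
ŷ = 12.5478 + 7.3399
ŷ = 19.8877

This is a point prediction; actual observations scatter around it by roughly the residual standard deviation.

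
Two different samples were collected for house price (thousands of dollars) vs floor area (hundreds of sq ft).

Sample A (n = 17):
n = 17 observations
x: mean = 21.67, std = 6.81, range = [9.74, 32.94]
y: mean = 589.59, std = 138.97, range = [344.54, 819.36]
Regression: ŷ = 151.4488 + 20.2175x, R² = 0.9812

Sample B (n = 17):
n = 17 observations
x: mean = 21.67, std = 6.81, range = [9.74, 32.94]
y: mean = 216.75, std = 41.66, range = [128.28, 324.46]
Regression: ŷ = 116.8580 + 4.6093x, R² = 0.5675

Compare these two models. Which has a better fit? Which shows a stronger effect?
Model A has the better fit (R² = 0.9812 vs 0.5675). Model A shows the stronger effect (|β₁| = 20.2175 vs 4.6093).

Model Comparison:

Fit — compare R²:
- Model A: R² = 0.9812 → 98.12% of variance in house price explained
- Model B: R² = 0.5675 → 56.75% of variance in house price explained
- 0.9812 > 0.5675 → Model A has the better fit

Which has the larger per-hundred sq ft effect? (|β₁|)
- Model A: β₁ = 20.2175 → predicted house price rises 20.2175 thousand dollars per additional hundred sq ft of floor area
- Model B: β₁ = 4.6093 → predicted house price rises 4.6093 thousand dollars per additional hundred sq ft of floor area
- |20.2175| > |4.6093| → Model A shows the stronger marginal effect

Note: R² measures how tightly points cluster around the line; β₁ measures how steep the line is — they answer different questions.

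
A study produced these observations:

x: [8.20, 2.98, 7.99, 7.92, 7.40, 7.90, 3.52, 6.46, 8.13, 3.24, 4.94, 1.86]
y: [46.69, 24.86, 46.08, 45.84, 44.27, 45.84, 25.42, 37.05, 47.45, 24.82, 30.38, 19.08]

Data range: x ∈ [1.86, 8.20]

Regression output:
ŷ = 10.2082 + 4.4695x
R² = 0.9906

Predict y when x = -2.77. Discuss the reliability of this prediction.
ŷ = -2.1723 (extrapolation — x = -2.77 lies outside [1.86, 8.20], so reliability is low).

Prediction calculation:
ŷ = 10.2082 + 4.4695 × (-2.77)
ŷ = -2.1723

Reliability:
- Data range: x ∈ [1.86, 8.20]
- Prediction point: x = -2.77 is 4.63 units below the observed range → this is EXTRAPOLATION, not interpolation

Why that matters here:
- The standard error of prediction grows with (x − x̄)², and x = -2.77 is far from x̄ = 5.88
- R² describes fit only over the sampled x values; it says nothing about behaviour beyond them

A defensible statement: 'if the linear trend continued to x = -2.77, y would be about -2.1723' — the premise is untested.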